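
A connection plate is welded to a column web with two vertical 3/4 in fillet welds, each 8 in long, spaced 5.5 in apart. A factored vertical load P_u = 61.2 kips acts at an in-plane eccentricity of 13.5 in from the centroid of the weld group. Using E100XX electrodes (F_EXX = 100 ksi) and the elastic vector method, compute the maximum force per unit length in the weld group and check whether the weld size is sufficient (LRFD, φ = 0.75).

Total weld length L_w = 16 in. Treat welds as unit-width lines.
Polar moment about centroid: J = 2[d³/12 + d(b/2)²] = 2[8³/12 + 8×2.75²] = 206.3 in³.
Direct shear f_v = P/L_w = 61.2 / 16 = 3.825 kip/in (vertical).
Torsion M = P·e = 61.2 × 13.5 = 826.2 kip·in.
Critical point at (x, y) = (2.75, 4) from centroid. f_tx = M·y/J = 16.02 kip/in; f_ty = M·x/J = 11.01 kip/in.
Resultant f_max = √[f_tx² + (f_v + f_ty)²] = √[16.02² + (3.825 + 11.01)²] = 21.83 kip/in.
Capacity per unit length: φr_n = 0.75 × 0.6 × 100 × (0.707 × 0.75) = 23.86 kip/in.
21.83 ≤ 23.86 → adequate.

f_max ≈ 21.8 kip/in; adequate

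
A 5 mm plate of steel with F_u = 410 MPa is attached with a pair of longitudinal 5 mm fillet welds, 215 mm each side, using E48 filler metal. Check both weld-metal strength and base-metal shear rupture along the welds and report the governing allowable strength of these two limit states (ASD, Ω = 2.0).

E48XX → F_EXX = 480 MPa.
t_e = 0.707 × 5 = 3.535 mm; L = 430 mm.
Weld metal: R_n/Ω = (1/2.0) × 0.6 × 480 × 3.535 × 430 × 10⁻³ = 218.9 kN.
Base metal (shear rupture): R_n/Ω = (1/2.0) × 0.6 × 410 × 5 × 430 × 10⁻³ = 264.4 kN.
Governing: weld metal.

R_n/Ω ≈ 219 kN (weld metal governs)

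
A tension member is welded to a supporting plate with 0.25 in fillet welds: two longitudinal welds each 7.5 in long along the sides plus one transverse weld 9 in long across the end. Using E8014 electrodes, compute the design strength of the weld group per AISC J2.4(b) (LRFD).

φR_n ≈ 167 kip

E80XX → F_EXX = 80 ksi.
t_e = 0.707 × 0.25 = 0.1767 in.
R_nwl = 0.6 × 80 × 0.1767 × 15 = 127.3 kip (longitudinal, 2 welds).
R_nwt = 0.6 × 80 × 0.1767 × 9 = 76.36 kip (transverse, base value).
(i) R_nwl + R_nwt = 203.6 kip; (ii) 0.85 R_nwl + 1.5 R_nwt = 222.7 kip.
R_n = max = 222.7 kip [governs: (ii)]; φR_n = 167 kip.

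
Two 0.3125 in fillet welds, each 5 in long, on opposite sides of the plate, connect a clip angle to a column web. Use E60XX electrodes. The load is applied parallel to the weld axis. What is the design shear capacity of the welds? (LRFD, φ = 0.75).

E60XX → F_EXX = 60 ksi.
Effective throat t_e = 0.707 × 0.3125 = 0.2209 in.
Total length L = 10 in; A_we = 0.2209 × 10 = 2.209 in².
F_nw = 0.6 F_EXX = 0.6 × 60 = 36 ksi.
φR_n = 0.75 × 36 × 2.209 = 59.65 kips.

φR_n ≈ 59.7 kips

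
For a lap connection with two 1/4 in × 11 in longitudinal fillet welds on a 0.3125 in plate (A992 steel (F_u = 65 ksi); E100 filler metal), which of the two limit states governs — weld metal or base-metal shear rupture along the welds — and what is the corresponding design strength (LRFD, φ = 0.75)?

E100XX → F_EXX = 100 ksi.
t_e = 0.707 × 0.25 = 0.1767 in; L = 22 in.
Weld metal: φR_n = 0.75 × 0.6 × 100 × 0.1767 × 22 = 175 kips.
Base metal (shear rupture): φR_n = 0.75 × 0.6 × 65 × 0.3125 × 22 = 201.1 kips.
Governing: weld metal.

φR_n ≈ 175 kips (weld metal governs)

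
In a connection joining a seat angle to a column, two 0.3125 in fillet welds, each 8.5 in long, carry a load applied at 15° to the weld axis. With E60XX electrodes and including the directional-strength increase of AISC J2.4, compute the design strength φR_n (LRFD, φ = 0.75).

E60XX → F_EXX = 60 ksi.
t_e = 0.707 × 0.3125 = 0.2209 in; A_we = 0.2209 × 17 = 3.756 in².
Directional factor: 1.0 + 0.5 sin^1.5(15°) = 1.066.
F_nw = 0.6 × 60 × 1.066 = 38.37 ksi.
φR_n = 0.75 × 38.37 × 3.756 = 108.1 kip.

φR_n ≈ 108 kip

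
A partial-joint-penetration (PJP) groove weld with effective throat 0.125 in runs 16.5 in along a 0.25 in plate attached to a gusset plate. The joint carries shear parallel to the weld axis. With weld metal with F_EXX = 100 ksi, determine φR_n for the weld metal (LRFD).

φR_n ≈ 92.8 kips

Effective throat (given) t_e = 0.125 in.
A_we = 0.125 × 16.5 = 2.062 in².
F_nw = 0.6 F_EXX = 60 ksi.
φR_n = 0.75 × 60 × 2.062 = 92.81 kips.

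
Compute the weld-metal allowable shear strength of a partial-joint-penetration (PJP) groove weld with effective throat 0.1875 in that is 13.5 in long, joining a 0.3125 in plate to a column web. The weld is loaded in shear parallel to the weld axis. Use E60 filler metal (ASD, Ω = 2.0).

E60XX → F_EXX = 60 ksi.
Effective throat (given) t_e = 0.1875 in.
A_we = 0.1875 × 13.5 = 2.531 in².
F_nw = 0.6 F_EXX = 36 ksi.
R_n/Ω = (36 × 2.531) / 2.0 = 45.56 kips.

R_n/Ω ≈ 45.6 kips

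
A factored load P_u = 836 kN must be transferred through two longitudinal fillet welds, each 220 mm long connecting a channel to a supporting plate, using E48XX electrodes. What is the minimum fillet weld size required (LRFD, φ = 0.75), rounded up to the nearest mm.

E48XX → F_EXX = 480 MPa.
Total weld length L = 440 mm.
Required throat t_e = P_u / (φ × 0.6 F_EXX × L) = 836 / (0.75 × 0.6 × 480 × 440 × 10⁻³) = 8.796 mm.
Required leg w = t_e / 0.707 = 12.44 mm → use 13 mm.

w = 13 mm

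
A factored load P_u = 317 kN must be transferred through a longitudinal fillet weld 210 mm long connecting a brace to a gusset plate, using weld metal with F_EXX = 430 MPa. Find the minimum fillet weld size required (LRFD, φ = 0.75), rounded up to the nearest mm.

Total weld length L = 210 mm.
Required throat t_e = P_u / (φ × 0.6 F_EXX × L) = 317 / (0.75 × 0.6 × 430 × 210 × 10⁻³) = 7.801 mm.
Required leg w = t_e / 0.707 = 11.03 mm → use 12 mm.

w = 12 mm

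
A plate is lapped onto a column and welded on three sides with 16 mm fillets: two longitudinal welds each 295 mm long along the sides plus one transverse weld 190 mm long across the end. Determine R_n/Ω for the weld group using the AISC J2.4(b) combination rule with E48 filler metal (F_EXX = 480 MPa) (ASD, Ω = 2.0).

R_n/Ω ≈ 1280 kN

t_e = 0.707 × 16 = 11.31 mm.
R_nwl = 0.6 × 480 × 11.31 × 590 × 10⁻³ = 1922 kN (longitudinal, 2 welds).
R_nwt = 0.6 × 480 × 11.31 × 190 × 10⁻³ = 619 kN (transverse, base value).
(i) R_nwl + R_nwt = 2541 kN; (ii) 0.85 R_nwl + 1.5 R_nwt = 2562 kN.
R_n = max = 2562 kN [governs: (ii)]; R_n/Ω = 1281 kN.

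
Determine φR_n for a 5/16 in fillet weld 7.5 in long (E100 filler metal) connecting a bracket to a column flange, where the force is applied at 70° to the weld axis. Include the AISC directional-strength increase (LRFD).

E100XX → F_EXX = 100 ksi.
t_e = 0.707 × 0.3125 = 0.2209 in; A_we = 0.2209 × 7.5 = 1.657 in².
Directional factor: 1.0 + 0.5 sin^1.5(70°) = 1.455.
F_nw = 0.6 × 100 × 1.455 = 87.33 ksi.
φR_n = 0.75 × 87.33 × 1.657 = 108.5 kip.

φR_n ≈ 109 kip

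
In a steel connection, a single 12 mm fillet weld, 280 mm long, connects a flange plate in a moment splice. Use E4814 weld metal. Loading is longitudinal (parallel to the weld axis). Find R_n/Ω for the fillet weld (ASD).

E48XX → F_EXX = 480 MPa.
Effective throat t_e = 0.707 × 12 = 8.484 mm.
Total length L = 280 mm; A_we = 8.484 × 280 = 2376 mm².
F_nw = 0.6 F_EXX = 0.6 × 480 = 288 MPa.
R_n = 288 × 2376 × 10⁻³ = 684.1 kN; R_n/Ω = 684.1/2.0 = 342.1 kN.

R_n/Ω ≈ 342 kN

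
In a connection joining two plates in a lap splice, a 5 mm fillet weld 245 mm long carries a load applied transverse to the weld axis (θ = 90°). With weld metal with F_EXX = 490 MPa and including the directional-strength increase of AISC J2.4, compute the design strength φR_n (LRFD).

t_e = 0.707 × 5 = 3.535 mm; A_we = 3.535 × 245 = 866.1 mm².
Directional factor: 1.0 + 0.5 sin^1.5(90°) = 1.5.
F_nw = 0.6 × 490 × 1.5 = 441 MPa.
φR_n = 0.75 × 441 × 866.1 × 10⁻³ = 286.5 kN.

φR_n ≈ 286 kN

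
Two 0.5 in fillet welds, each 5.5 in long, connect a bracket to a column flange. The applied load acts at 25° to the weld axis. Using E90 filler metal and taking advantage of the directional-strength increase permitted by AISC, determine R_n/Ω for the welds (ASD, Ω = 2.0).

E90XX → F_EXX = 90 ksi.
t_e = 0.707 × 0.5 = 0.3535 in; A_we = 0.3535 × 11 = 3.888 in².
Directional factor: 1.0 + 0.5 sin^1.5(25°) = 1.137.
F_nw = 0.6 × 90 × 1.137 = 61.42 ksi.
R_n/Ω = (61.42 × 3.888) / 2.0 = 119.4 kip.

R_n/Ω ≈ 119 kip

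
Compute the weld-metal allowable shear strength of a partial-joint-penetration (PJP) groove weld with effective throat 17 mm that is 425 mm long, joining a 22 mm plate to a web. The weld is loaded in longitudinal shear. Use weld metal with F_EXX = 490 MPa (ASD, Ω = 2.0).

Effective throat (given) t_e = 17 mm.
A_we = 17 × 425 = 7225 mm².
F_nw = 0.6 F_EXX = 294 MPa.
R_n/Ω = (294 × 7225) / 2.0 × 10⁻³ = 1062 kN.

R_n/Ω ≈ 1060 kN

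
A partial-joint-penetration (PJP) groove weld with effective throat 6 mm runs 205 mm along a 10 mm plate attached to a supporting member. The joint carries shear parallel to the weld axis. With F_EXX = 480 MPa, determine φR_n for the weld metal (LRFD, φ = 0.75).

Effective throat (given) t_e = 6 mm.
A_we = 6 × 205 = 1230 mm².
F_nw = 0.6 F_EXX = 288 MPa.
φR_n = 0.75 × 288 × 1230 × 10⁻³ = 265.7 kN.

φR_n ≈ 266 kN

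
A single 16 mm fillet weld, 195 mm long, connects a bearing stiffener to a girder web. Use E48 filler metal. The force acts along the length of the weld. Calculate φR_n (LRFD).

φR_n ≈ 476 kN

E48XX → F_EXX = 480 MPa.
Effective throat t_e = 0.707 × 16 = 11.31 mm.
Total length L = 195 mm; A_we = 11.31 × 195 = 2206 mm².
F_nw = 0.6 F_EXX = 0.6 × 480 = 288 MPa.
φR_n = 0.75 × 288 × 2206 × 10⁻³ = 476.5 kN.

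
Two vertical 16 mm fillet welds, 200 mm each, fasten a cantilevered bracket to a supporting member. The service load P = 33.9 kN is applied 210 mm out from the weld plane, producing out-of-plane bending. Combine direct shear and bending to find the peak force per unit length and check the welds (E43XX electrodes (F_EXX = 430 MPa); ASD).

f_max ≈ 541 N/mm; adequate

L_w = 2 × 200 = 400 mm; section modulus (unit throat) S = 2 × L²/6 = 13330 mm².
Direct shear f_v = P/L_w = 33.9×10³/400 = 84.75 N/mm.
Moment M = P × e = 33.9×10³ × 210 = 7119000 N·mm; bending f_b = M/S = 533.9 N/mm.
f_max = √(f_v² + f_b²) = √(84.75² + 533.9²) = 540.6 N/mm.
r_n/Ω = (1/2.0) × 0.6 × 430 × (0.707 × 16) = 1459 N/mm → adequate.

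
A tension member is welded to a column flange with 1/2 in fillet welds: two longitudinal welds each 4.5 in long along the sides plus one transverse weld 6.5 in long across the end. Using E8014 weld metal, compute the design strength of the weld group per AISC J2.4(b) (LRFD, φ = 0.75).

E80XX → F_EXX = 80 ksi.
t_e = 0.707 × 0.5 = 0.3535 in.
R_nwl = 0.6 × 80 × 0.3535 × 9 = 152.7 kip (longitudinal, 2 welds).
R_nwt = 0.6 × 80 × 0.3535 × 6.5 = 110.3 kip (transverse, base value).
(i) R_nwl + R_nwt = 263 kip; (ii) 0.85 R_nwl + 1.5 R_nwt = 295.2 kip.
R_n = max = 295.2 kip [governs: (ii)]; φR_n = 221.4 kip.

φR_n ≈ 221 kip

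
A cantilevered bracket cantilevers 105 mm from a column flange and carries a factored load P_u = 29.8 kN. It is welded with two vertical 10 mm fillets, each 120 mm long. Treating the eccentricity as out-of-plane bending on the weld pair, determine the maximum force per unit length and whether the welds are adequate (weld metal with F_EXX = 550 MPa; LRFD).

f_max ≈ 664 N/mm; adequate

L_w = 2 × 120 = 240 mm; section modulus (unit throat) S = 2 × L²/6 = 4800 mm².
Direct shear f_v = P/L_w = 29.8×10³/240 = 124.2 N/mm.
Moment M = P × e = 29.8×10³ × 105 = 3129000 N·mm; bending f_b = M/S = 651.9 N/mm.
f_max = √(f_v² + f_b²) = √(124.2² + 651.9²) = 663.6 N/mm.
φr_n = 0.75 × 0.6 × 550 × (0.707 × 10) = 1750 N/mm → adequate.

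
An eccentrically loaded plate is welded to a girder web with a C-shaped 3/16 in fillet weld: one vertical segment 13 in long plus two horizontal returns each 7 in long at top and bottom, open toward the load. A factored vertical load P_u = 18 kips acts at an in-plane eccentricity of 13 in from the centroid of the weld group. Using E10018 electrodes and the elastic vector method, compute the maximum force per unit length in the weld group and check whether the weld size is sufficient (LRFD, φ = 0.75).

f_max ≈ 2.6 kip/in; adequate

E100XX → F_EXX = 100 ksi.
Total weld length L_w = 27 in. Treat welds as unit-width lines.
Centroid: x̄ = 2×7×3.5 / 27 = 1.815 in from the vertical weld.
Polar moment about centroid: J = I_x + I_y = [13³/12 + 2×7×6.5²] + [13×1.815² + 2(7³/12 + 7×1.685²)] = 914.3 in³.
Direct shear f_v = P/L_w = 18 / 27 = 0.6667 kip/in (vertical).
Torsion M = P·e = 18 × 13 = 234 kip·in.
Critical point at (x, y) = (5.185, 6.5) from centroid. f_tx = M·y/J = 1.664 kip/in; f_ty = M·x/J = 1.327 kip/in.
Resultant f_max = √[f_tx² + (f_v + f_ty)²] = √[1.664² + (0.6667 + 1.327)²] = 2.597 kip/in.
Capacity per unit length: φr_n = 0.75 × 0.6 × 100 × (0.707 × 0.1875) = 5.965 kip/in.
2.597 ≤ 5.965 → adequate.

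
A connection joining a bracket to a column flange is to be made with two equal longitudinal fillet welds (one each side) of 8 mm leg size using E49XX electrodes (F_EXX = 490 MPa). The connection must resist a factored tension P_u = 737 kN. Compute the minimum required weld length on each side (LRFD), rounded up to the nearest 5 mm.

Throat t_e = 0.707 × 8 = 5.656 mm.
φr_n = 0.75 × 0.6 × 490 × 5.656 × 10⁻³ = 1.247 kN/mm.
L_req = P_u / φr_n = 737 / 1.247 = 590.9 mm total.
Per side: 590.9 / 2 = 295.5 mm.
Round up → use L = 300 mm on each side.

L = 300 mm on each side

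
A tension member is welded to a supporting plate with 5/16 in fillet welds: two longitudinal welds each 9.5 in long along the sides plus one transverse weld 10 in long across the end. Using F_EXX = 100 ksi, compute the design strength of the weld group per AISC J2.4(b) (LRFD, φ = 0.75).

φR_n ≈ 310 kip

t_e = 0.707 × 0.3125 = 0.2209 in.
R_nwl = 0.6 × 100 × 0.2209 × 19 = 251.9 kip (longitudinal, 2 welds).
R_nwt = 0.6 × 100 × 0.2209 × 10 = 132.6 kip (transverse, base value).
(i) R_nwl + R_nwt = 384.4 kip; (ii) 0.85 R_nwl + 1.5 R_nwt = 412.9 kip.
R_n = max = 412.9 kip [governs: (ii)]; φR_n = 309.7 kip.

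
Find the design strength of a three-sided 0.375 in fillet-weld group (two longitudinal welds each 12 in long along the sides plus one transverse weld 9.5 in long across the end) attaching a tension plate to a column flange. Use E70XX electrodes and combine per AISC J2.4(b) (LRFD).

φR_n ≈ 289 kips

E70XX → F_EXX = 70 ksi.
t_e = 0.707 × 0.375 = 0.2651 in.
R_nwl = 0.6 × 70 × 0.2651 × 24 = 267.2 kips (longitudinal, 2 welds).
R_nwt = 0.6 × 70 × 0.2651 × 9.5 = 105.8 kips (transverse, base value).
(i) R_nwl + R_nwt = 373 kips; (ii) 0.85 R_nwl + 1.5 R_nwt = 385.8 kips.
R_n = max = 385.8 kips [governs: (ii)]; φR_n = 289.4 kips.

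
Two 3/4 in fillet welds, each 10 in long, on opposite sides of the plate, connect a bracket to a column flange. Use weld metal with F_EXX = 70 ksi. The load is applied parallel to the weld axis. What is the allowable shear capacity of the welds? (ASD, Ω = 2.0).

R_n/Ω ≈ 223 kip

Effective throat t_e = 0.707 × 0.75 = 0.5302 in.
Total length L = 20 in; A_we = 0.5302 × 20 = 10.61 in².
F_nw = 0.6 F_EXX = 0.6 × 70 = 42 ksi.
R_n = 42 × 10.61 = 445.4 kip; R_n/Ω = 445.4/2.0 = 222.7 kip.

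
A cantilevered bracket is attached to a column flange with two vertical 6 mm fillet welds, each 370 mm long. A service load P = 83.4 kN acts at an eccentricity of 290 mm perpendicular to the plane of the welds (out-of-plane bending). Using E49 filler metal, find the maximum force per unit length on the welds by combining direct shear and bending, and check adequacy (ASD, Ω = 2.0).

f_max ≈ 542 N/mm; adequate

E49XX → F_EXX = 490 MPa.
L_w = 2 × 370 = 740 mm; section modulus (unit throat) S = 2 × L²/6 = 45630 mm².
Direct shear f_v = P/L_w = 83.4×10³/740 = 112.7 N/mm.
Moment M = P × e = 83.4×10³ × 290 = 24186000 N·mm; bending f_b = M/S = 530 N/mm.
f_max = √(f_v² + f_b²) = √(112.7² + 530²) = 541.9 N/mm.
r_n/Ω = (1/2.0) × 0.6 × 490 × (0.707 × 6) = 623.6 N/mm → adequate.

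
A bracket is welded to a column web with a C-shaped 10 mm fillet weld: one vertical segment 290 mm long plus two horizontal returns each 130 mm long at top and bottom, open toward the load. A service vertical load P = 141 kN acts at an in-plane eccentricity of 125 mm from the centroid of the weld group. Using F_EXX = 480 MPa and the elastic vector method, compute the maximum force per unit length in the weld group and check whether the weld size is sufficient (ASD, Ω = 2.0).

Total weld length L_w = 550 mm. Treat welds as unit-width lines.
Centroid: x̄ = 2×130×65 / 550 = 30.73 mm from the vertical weld.
Polar moment about centroid: J = I_x + I_y = [290³/12 + 2×130×145²] + [290×30.73² + 2(130³/12 + 130×34.27²)] = 8444000 mm³.
Direct shear f_v = P/L_w = 141×10³ / 550 = 256.4 N/mm (vertical).
Torsion M = P·e = 141×10³ × 125 = 17625000 N·mm.
Critical point at (x, y) = (99.27, 145) from centroid. f_tx = M·y/J = 302.6 N/mm; f_ty = M·x/J = 207.2 N/mm.
Resultant f_max = √[f_tx² + (f_v + f_ty)²] = √[302.6² + (256.4 + 207.2)²] = 553.6 N/mm.
Capacity per unit length: r_n/Ω = (1/2.0) × 0.6 × 480 × (0.707 × 10) = 1018 N/mm.
553.6 ≤ 1018 → adequate.

f_max ≈ 554 N/mm; adequate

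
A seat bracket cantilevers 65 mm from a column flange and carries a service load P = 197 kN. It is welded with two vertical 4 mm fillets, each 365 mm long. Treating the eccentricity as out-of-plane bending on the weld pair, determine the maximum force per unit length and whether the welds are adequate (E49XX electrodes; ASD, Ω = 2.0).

f_max ≈ 395 N/mm; adequate

E49XX → F_EXX = 490 MPa.
L_w = 2 × 365 = 730 mm; section modulus (unit throat) S = 2 × L²/6 = 44410 mm².
Direct shear f_v = P/L_w = 197×10³/730 = 269.9 N/mm.
Moment M = P × e = 197×10³ × 65 = 12805000 N·mm; bending f_b = M/S = 288.3 N/mm.
f_max = √(f_v² + f_b²) = √(269.9² + 288.3²) = 394.9 N/mm.
r_n/Ω = (1/2.0) × 0.6 × 490 × (0.707 × 4) = 415.7 N/mm → adequate.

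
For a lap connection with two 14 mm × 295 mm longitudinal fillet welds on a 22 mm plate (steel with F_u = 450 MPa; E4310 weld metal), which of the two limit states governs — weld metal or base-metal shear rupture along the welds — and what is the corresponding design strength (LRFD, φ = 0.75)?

E43XX → F_EXX = 430 MPa.
t_e = 0.707 × 14 = 9.898 mm; L = 590 mm.
Weld metal: φR_n = 0.75 × 0.6 × 430 × 9.898 × 590 × 10⁻³ = 1130 kN.
Base metal (shear rupture): φR_n = 0.75 × 0.6 × 450 × 22 × 590 × 10⁻³ = 2628 kN.
Governing: weld metal.

φR_n ≈ 1130 kN (weld metal governs)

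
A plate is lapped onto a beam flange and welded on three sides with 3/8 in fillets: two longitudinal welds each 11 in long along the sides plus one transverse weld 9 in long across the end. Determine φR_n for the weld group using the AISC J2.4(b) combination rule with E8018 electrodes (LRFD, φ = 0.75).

φR_n ≈ 307 kips

E80XX → F_EXX = 80 ksi.
t_e = 0.707 × 0.375 = 0.2651 in.
R_nwl = 0.6 × 80 × 0.2651 × 22 = 280 kips (longitudinal, 2 welds).
R_nwt = 0.6 × 80 × 0.2651 × 9 = 114.5 kips (transverse, base value).
(i) R_nwl + R_nwt = 394.5 kips; (ii) 0.85 R_nwl + 1.5 R_nwt = 409.8 kips.
R_n = max = 409.8 kips [governs: (ii)]; φR_n = 307.3 kips.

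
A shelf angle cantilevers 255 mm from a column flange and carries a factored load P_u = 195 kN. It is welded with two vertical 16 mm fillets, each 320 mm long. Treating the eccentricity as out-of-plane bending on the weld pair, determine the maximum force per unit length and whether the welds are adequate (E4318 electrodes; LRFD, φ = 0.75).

E43XX → F_EXX = 430 MPa.
L_w = 2 × 320 = 640 mm; section modulus (unit throat) S = 2 × L²/6 = 34130 mm².
Direct shear f_v = P/L_w = 195×10³/640 = 304.7 N/mm.
Moment M = P × e = 195×10³ × 255 = 49725000 N·mm; bending f_b = M/S = 1457 N/mm.
f_max = √(f_v² + f_b²) = √(304.7² + 1457²) = 1488 N/mm.
φr_n = 0.75 × 0.6 × 430 × (0.707 × 16) = 2189 N/mm → adequate.

f_max ≈ 1490 N/mm; adequate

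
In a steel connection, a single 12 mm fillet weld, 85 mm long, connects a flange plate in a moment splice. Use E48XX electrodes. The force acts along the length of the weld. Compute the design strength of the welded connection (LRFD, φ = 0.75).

E48XX → F_EXX = 480 MPa.
Effective throat t_e = 0.707 × 12 = 8.484 mm.
Total length L = 85 mm; A_we = 8.484 × 85 = 721.1 mm².
F_nw = 0.6 F_EXX = 0.6 × 480 = 288 MPa.
φR_n = 0.75 × 288 × 721.1 × 10⁻³ = 155.8 kN.

φR_n ≈ 156 kN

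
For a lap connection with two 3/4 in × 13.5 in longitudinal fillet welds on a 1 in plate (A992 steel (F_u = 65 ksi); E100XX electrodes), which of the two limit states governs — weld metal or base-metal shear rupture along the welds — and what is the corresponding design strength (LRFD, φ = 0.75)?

φR_n ≈ 644 kip (weld metal governs)

E100XX → F_EXX = 100 ksi.
t_e = 0.707 × 0.75 = 0.5302 in; L = 27 in.
Weld metal: φR_n = 0.75 × 0.6 × 100 × 0.5302 × 27 = 644.3 kip.
Base metal (shear rupture): φR_n = 0.75 × 0.6 × 65 × 1 × 27 = 789.8 kip.
Governing: weld metal.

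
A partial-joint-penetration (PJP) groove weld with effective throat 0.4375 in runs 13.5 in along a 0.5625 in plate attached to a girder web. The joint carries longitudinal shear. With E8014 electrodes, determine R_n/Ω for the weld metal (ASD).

R_n/Ω ≈ 142 kip

E80XX → F_EXX = 80 ksi.
Effective throat (given) t_e = 0.4375 in.
A_we = 0.4375 × 13.5 = 5.906 in².
F_nw = 0.6 F_EXX = 48 ksi.
R_n/Ω = (48 × 5.906) / 2.0 = 141.8 kip.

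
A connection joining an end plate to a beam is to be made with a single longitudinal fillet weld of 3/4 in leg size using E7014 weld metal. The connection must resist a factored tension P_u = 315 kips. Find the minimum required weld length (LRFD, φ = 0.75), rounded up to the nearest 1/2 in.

E70XX → F_EXX = 70 ksi.
Throat t_e = 0.707 × 0.75 = 0.5302 in.
φr_n = 0.75 × 0.6 × 70 × 0.5302 = 16.7 kips/in.
L_req = P_u / φr_n = 315 / 16.7 = 18.86 in total.
Round up → use L = 19 in.

L = 19 in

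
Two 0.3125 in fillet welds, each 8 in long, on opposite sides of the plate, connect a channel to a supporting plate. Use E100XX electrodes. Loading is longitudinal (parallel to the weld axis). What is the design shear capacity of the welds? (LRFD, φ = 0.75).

E100XX → F_EXX = 100 ksi.
Effective throat t_e = 0.707 × 0.3125 = 0.2209 in.
Total length L = 16 in; A_we = 0.2209 × 16 = 3.535 in².
F_nw = 0.6 F_EXX = 0.6 × 100 = 60 ksi.
φR_n = 0.75 × 60 × 3.535 = 159.1 kips.

φR_n ≈ 159 kips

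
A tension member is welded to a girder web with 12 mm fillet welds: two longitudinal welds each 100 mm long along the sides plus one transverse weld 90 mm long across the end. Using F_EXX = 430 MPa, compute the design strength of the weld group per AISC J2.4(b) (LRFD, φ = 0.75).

t_e = 0.707 × 12 = 8.484 mm.
R_nwl = 0.6 × 430 × 8.484 × 200 × 10⁻³ = 437.8 kN (longitudinal, 2 welds).
R_nwt = 0.6 × 430 × 8.484 × 90 × 10⁻³ = 197 kN (transverse, base value).
(i) R_nwl + R_nwt = 634.8 kN; (ii) 0.85 R_nwl + 1.5 R_nwt = 667.6 kN.
R_n = max = 667.6 kN [governs: (ii)]; φR_n = 500.7 kN.

φR_n ≈ 501 kN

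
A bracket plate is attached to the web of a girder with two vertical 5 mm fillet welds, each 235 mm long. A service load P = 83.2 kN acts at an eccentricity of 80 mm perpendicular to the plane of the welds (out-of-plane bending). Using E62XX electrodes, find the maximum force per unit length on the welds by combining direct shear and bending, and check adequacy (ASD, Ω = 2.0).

f_max ≈ 403 N/mm; adequate

E62XX → F_EXX = 620 MPa.
L_w = 2 × 235 = 470 mm; section modulus (unit throat) S = 2 × L²/6 = 18410 mm².
Direct shear f_v = P/L_w = 83.2×10³/470 = 177 N/mm.
Moment M = P × e = 83.2×10³ × 80 = 6656000 N·mm; bending f_b = M/S = 361.6 N/mm.
f_max = √(f_v² + f_b²) = √(177² + 361.6²) = 402.6 N/mm.
r_n/Ω = (1/2.0) × 0.6 × 620 × (0.707 × 5) = 657.5 N/mm → adequate.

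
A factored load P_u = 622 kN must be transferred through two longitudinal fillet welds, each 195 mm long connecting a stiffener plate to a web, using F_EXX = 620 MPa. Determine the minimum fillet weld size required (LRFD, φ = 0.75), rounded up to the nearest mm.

w = 9 mm

Total weld length L = 390 mm.
Required throat t_e = P_u / (φ × 0.6 F_EXX × L) = 622 / (0.75 × 0.6 × 620 × 390 × 10⁻³) = 5.716 mm.
Required leg w = t_e / 0.707 = 8.085 mm → use 9 mm.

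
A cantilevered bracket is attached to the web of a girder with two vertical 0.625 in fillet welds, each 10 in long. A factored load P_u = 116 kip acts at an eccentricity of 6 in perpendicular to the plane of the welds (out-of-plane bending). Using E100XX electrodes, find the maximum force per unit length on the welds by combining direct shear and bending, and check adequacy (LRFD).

f_max ≈ 21.7 kip/in; NOT adequate

E100XX → F_EXX = 100 ksi.
L_w = 2 × 10 = 20 in; section modulus (unit throat) S = 2 × L²/6 = 33.33 in².
Direct shear f_v = P/L_w = 116/20 = 5.8 kip/in.
Moment M = P × e = 116 × 6 = 696 kip·in; bending f_b = M/S = 20.88 kip/in.
f_max = √(f_v² + f_b²) = √(5.8² + 20.88²) = 21.67 kip/in.
φr_n = 0.75 × 0.6 × 100 × (0.707 × 0.625) = 19.88 kip/in → NOT adequate.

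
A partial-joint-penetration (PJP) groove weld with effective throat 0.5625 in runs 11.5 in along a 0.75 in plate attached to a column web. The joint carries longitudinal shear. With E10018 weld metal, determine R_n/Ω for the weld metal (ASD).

R_n/Ω ≈ 194 kips

E100XX → F_EXX = 100 ksi.
Effective throat (given) t_e = 0.5625 in.
A_we = 0.5625 × 11.5 = 6.469 in².
F_nw = 0.6 F_EXX = 60 ksi.
R_n/Ω = (60 × 6.469) / 2.0 = 194.1 kips.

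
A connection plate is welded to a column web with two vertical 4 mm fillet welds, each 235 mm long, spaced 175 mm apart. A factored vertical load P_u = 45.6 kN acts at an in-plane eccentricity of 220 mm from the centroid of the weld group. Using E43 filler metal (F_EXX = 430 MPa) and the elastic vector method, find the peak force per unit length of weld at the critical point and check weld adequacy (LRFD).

Total weld length L_w = 470 mm. Treat welds as unit-width lines.
Polar moment about centroid: J = 2[d³/12 + d(b/2)²] = 2[235³/12 + 235×87.5²] = 5761000 mm³.
Direct shear f_v = P/L_w = 45.6×10³ / 470 = 97.02 N/mm (vertical).
Torsion M = P·e = 45.6×10³ × 220 = 10032000 N·mm.
Critical point at (x, y) = (87.5, 117.5) from centroid. f_tx = M·y/J = 204.6 N/mm; f_ty = M·x/J = 152.4 N/mm.
Resultant f_max = √[f_tx² + (f_v + f_ty)²] = √[204.6² + (97.02 + 152.4)²] = 322.6 N/mm.
Capacity per unit length: φr_n = 0.75 × 0.6 × 430 × (0.707 × 4) = 547.2 N/mm.
322.6 ≤ 547.2 → adequate.

f_max ≈ 323 N/mm; adequate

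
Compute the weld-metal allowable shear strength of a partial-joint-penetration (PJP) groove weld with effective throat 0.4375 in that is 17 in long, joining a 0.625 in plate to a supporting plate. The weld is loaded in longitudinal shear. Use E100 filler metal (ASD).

E100XX → F_EXX = 100 ksi.
Effective throat (given) t_e = 0.4375 in.
A_we = 0.4375 × 17 = 7.438 in².
F_nw = 0.6 F_EXX = 60 ksi.
R_n/Ω = (60 × 7.438) / 2.0 = 223.1 kips.

R_n/Ω ≈ 223 kips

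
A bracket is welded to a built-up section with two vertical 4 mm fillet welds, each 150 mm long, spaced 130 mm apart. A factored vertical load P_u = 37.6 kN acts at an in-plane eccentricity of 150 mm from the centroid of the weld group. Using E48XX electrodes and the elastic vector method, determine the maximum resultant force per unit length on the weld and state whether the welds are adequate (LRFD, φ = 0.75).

f_max ≈ 399 N/mm; adequate

E48XX → F_EXX = 480 MPa.
Total weld length L_w = 300 mm. Treat welds as unit-width lines.
Polar moment about centroid: J = 2[d³/12 + d(b/2)²] = 2[150³/12 + 150×65²] = 1830000 mm³.
Direct shear f_v = P/L_w = 37.6×10³ / 300 = 125.3 N/mm (vertical).
Torsion M = P·e = 37.6×10³ × 150 = 5640000 N·mm.
Critical point at (x, y) = (65, 75) from centroid. f_tx = M·y/J = 231.1 N/mm; f_ty = M·x/J = 200.3 N/mm.
Resultant f_max = √[f_tx² + (f_v + f_ty)²] = √[231.1² + (125.3 + 200.3)²] = 399.4 N/mm.
Capacity per unit length: φr_n = 0.75 × 0.6 × 480 × (0.707 × 4) = 610.8 N/mm.
399.4 ≤ 610.8 → adequate.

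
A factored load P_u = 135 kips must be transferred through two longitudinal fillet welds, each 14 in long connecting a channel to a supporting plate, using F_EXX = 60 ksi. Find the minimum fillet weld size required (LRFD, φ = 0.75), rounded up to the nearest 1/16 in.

w = 5/16 in

Total weld length L = 28 in.
Required throat t_e = P_u / (φ × 0.6 F_EXX × L) = 135 / (0.75 × 0.6 × 60 × 28) = 0.1786 in.
Required leg w = t_e / 0.707 = 0.2526 in → use 5/16 in.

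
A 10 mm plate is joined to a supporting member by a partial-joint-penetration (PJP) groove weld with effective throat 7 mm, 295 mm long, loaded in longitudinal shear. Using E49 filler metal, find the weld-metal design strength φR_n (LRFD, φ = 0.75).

E49XX → F_EXX = 490 MPa.
Effective throat (given) t_e = 7 mm.
A_we = 7 × 295 = 2065 mm².
F_nw = 0.6 F_EXX = 294 MPa.
φR_n = 0.75 × 294 × 2065 × 10⁻³ = 455.3 kN.

φR_n ≈ 455 kN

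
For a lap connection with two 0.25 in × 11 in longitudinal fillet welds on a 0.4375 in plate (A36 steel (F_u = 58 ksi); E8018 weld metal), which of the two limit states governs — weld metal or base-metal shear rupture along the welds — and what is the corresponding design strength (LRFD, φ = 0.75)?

E80XX → F_EXX = 80 ksi.
t_e = 0.707 × 0.25 = 0.1767 in; L = 22 in.
Weld metal: φR_n = 0.75 × 0.6 × 80 × 0.1767 × 22 = 140 kips.
Base metal (shear rupture): φR_n = 0.75 × 0.6 × 58 × 0.4375 × 22 = 251.2 kips.
Governing: weld metal.

φR_n ≈ 140 kips (weld metal governs)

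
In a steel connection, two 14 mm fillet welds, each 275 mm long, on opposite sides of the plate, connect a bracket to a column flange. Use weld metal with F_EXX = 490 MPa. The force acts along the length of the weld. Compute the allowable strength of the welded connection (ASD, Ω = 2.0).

Effective throat t_e = 0.707 × 14 = 9.898 mm.
Total length L = 550 mm; A_we = 9.898 × 550 = 5444 mm².
F_nw = 0.6 F_EXX = 0.6 × 490 = 294 MPa.
R_n = 294 × 5444 × 10⁻³ = 1601 kN; R_n/Ω = 1601/2.0 = 800.3 kN.

R_n/Ω ≈ 800 kN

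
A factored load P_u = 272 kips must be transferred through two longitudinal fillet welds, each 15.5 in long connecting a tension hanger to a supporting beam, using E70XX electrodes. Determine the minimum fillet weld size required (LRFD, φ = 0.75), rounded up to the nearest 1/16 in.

w = 7/16 in

E70XX → F_EXX = 70 ksi.
Total weld length L = 31 in.
Required throat t_e = P_u / (φ × 0.6 F_EXX × L) = 272 / (0.75 × 0.6 × 70 × 31) = 0.2785 in.
Required leg w = t_e / 0.707 = 0.394 in → use 7/16 in.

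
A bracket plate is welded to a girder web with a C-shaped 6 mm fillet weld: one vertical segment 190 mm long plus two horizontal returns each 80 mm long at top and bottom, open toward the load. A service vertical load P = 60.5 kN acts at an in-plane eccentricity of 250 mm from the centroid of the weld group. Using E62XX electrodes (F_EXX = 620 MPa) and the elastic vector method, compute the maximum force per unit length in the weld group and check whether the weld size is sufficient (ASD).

f_max ≈ 871 N/mm; NOT adequate

Total weld length L_w = 350 mm. Treat welds as unit-width lines.
Centroid: x̄ = 2×80×40 / 350 = 18.29 mm from the vertical weld.
Polar moment about centroid: J = I_x + I_y = [190³/12 + 2×80×95²] + [190×18.29² + 2(80³/12 + 80×21.71²)] = 2240000 mm³.
Direct shear f_v = P/L_w = 60.5×10³ / 350 = 172.9 N/mm (vertical).
Torsion M = P·e = 60.5×10³ × 250 = 15125000 N·mm.
Critical point at (x, y) = (61.71, 95) from centroid. f_tx = M·y/J = 641.5 N/mm; f_ty = M·x/J = 416.7 N/mm.
Resultant f_max = √[f_tx² + (f_v + f_ty)²] = √[641.5² + (172.9 + 416.7)²] = 871.3 N/mm.
Capacity per unit length: r_n/Ω = (1/2.0) × 0.6 × 620 × (0.707 × 6) = 789 N/mm.
871.3 > 789 → NOT adequate.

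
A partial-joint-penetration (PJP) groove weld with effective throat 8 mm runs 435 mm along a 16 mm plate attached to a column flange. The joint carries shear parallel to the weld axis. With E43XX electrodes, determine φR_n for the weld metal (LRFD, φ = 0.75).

φR_n ≈ 673 kN

E43XX → F_EXX = 430 MPa.
Effective throat (given) t_e = 8 mm.
A_we = 8 × 435 = 3480 mm².
F_nw = 0.6 F_EXX = 258 MPa.
φR_n = 0.75 × 258 × 3480 × 10⁻³ = 673.4 kN.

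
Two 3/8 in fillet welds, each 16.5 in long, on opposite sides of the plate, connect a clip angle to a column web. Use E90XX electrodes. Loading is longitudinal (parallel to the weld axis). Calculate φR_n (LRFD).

φR_n ≈ 354 kip

E90XX → F_EXX = 90 ksi.
Effective throat t_e = 0.707 × 0.375 = 0.2651 in.
Total length L = 33 in; A_we = 0.2651 × 33 = 8.749 in².
F_nw = 0.6 F_EXX = 0.6 × 90 = 54 ksi.
φR_n = 0.75 × 54 × 8.749 = 354.3 kip.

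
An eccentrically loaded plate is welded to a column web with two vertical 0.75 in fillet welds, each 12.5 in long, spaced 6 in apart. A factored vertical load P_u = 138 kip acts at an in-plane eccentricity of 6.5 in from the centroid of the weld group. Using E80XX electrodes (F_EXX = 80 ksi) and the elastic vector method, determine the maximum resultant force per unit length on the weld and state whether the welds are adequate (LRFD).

Total weld length L_w = 25 in. Treat welds as unit-width lines.
Polar moment about centroid: J = 2[d³/12 + d(b/2)²] = 2[12.5³/12 + 12.5×3²] = 550.5 in³.
Direct shear f_v = P/L_w = 138 / 25 = 5.52 kip/in (vertical).
Torsion M = P·e = 138 × 6.5 = 897 kip·in.
Critical point at (x, y) = (3, 6.25) from centroid. f_tx = M·y/J = 10.18 kip/in; f_ty = M·x/J = 4.888 kip/in.
Resultant f_max = √[f_tx² + (f_v + f_ty)²] = √[10.18² + (5.52 + 4.888)²] = 14.56 kip/in.
Capacity per unit length: φr_n = 0.75 × 0.6 × 80 × (0.707 × 0.75) = 19.09 kip/in.
14.56 ≤ 19.09 → adequate.

f_max ≈ 14.6 kip/in; adequate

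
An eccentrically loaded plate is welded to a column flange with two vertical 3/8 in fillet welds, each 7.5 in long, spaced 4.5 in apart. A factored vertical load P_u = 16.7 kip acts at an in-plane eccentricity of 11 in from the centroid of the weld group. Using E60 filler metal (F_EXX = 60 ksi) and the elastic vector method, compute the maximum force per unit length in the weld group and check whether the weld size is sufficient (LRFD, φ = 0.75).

Total weld length L_w = 15 in. Treat welds as unit-width lines.
Polar moment about centroid: J = 2[d³/12 + d(b/2)²] = 2[7.5³/12 + 7.5×2.25²] = 146.2 in³.
Direct shear f_v = P/L_w = 16.7 / 15 = 1.113 kip/in (vertical).
Torsion M = P·e = 16.7 × 11 = 183.7 kip·in.
Critical point at (x, y) = (2.25, 3.75) from centroid. f_tx = M·y/J = 4.71 kip/in; f_ty = M·x/J = 2.826 kip/in.
Resultant f_max = √[f_tx² + (f_v + f_ty)²] = √[4.71² + (1.113 + 2.826)²] = 6.141 kip/in.
Capacity per unit length: φr_n = 0.75 × 0.6 × 60 × (0.707 × 0.375) = 7.158 kip/in.
6.141 ≤ 7.158 → adequate.

f_max ≈ 6.14 kip/in; adequate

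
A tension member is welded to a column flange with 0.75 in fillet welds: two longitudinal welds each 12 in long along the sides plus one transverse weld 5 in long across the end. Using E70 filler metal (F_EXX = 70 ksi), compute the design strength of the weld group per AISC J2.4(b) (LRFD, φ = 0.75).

t_e = 0.707 × 0.75 = 0.5302 in.
R_nwl = 0.6 × 70 × 0.5302 × 24 = 534.5 kips (longitudinal, 2 welds).
R_nwt = 0.6 × 70 × 0.5302 × 5 = 111.4 kips (transverse, base value).
(i) R_nwl + R_nwt = 645.8 kips; (ii) 0.85 R_nwl + 1.5 R_nwt = 621.3 kips.
R_n = max = 645.8 kips [governs: (i)]; φR_n = 484.4 kips.

φR_n ≈ 484 kips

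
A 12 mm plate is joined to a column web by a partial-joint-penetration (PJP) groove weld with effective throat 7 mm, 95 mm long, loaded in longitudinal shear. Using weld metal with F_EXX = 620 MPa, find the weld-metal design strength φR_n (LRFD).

φR_n ≈ 186 kN

Effective throat (given) t_e = 7 mm.
A_we = 7 × 95 = 665 mm².
F_nw = 0.6 F_EXX = 372 MPa.
φR_n = 0.75 × 372 × 665 × 10⁻³ = 185.5 kN.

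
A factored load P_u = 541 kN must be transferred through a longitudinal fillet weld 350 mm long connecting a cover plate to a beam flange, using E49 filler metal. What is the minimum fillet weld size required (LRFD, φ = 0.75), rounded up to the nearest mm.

E49XX → F_EXX = 490 MPa.
Total weld length L = 350 mm.
Required throat t_e = P_u / (φ × 0.6 F_EXX × L) = 541 / (0.75 × 0.6 × 490 × 350 × 10⁻³) = 7.01 mm.
Required leg w = t_e / 0.707 = 9.915 mm → use 10 mm.

w = 10 mm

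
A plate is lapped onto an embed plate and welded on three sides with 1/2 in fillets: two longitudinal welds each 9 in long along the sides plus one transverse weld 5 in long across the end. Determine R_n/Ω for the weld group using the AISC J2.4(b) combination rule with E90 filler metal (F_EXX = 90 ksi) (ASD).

R_n/Ω ≈ 220 kip

t_e = 0.707 × 0.5 = 0.3535 in.
R_nwl = 0.6 × 90 × 0.3535 × 18 = 343.6 kip (longitudinal, 2 welds).
R_nwt = 0.6 × 90 × 0.3535 × 5 = 95.44 kip (transverse, base value).
(i) R_nwl + R_nwt = 439 kip; (ii) 0.85 R_nwl + 1.5 R_nwt = 435.2 kip.
R_n = max = 439 kip [governs: (i)]; R_n/Ω = 219.5 kip.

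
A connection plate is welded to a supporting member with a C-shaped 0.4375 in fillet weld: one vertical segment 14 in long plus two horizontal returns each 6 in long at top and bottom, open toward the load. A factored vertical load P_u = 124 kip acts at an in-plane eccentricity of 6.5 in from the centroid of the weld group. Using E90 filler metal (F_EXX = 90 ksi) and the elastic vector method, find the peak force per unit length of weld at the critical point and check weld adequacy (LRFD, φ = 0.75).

f_max ≈ 10.8 kip/in; adequate

Total weld length L_w = 26 in. Treat welds as unit-width lines.
Centroid: x̄ = 2×6×3 / 26 = 1.385 in from the vertical weld.
Polar moment about centroid: J = I_x + I_y = [14³/12 + 2×6×7²] + [14×1.385² + 2(6³/12 + 6×1.615²)] = 910.8 in³.
Direct shear f_v = P/L_w = 124 / 26 = 4.769 kip/in (vertical).
Torsion M = P·e = 124 × 6.5 = 806 kip·in.
Critical point at (x, y) = (4.615, 7) from centroid. f_tx = M·y/J = 6.194 kip/in; f_ty = M·x/J = 4.084 kip/in.
Resultant f_max = √[f_tx² + (f_v + f_ty)²] = √[6.194² + (4.769 + 4.084)²] = 10.81 kip/in.
Capacity per unit length: φr_n = 0.75 × 0.6 × 90 × (0.707 × 0.4375) = 12.53 kip/in.
10.81 ≤ 12.53 → adequate.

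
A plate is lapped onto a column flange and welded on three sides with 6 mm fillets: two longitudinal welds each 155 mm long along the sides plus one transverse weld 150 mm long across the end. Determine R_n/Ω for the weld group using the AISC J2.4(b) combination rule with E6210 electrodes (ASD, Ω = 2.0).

E62XX → F_EXX = 620 MPa.
t_e = 0.707 × 6 = 4.242 mm.
R_nwl = 0.6 × 620 × 4.242 × 310 × 10⁻³ = 489.2 kN (longitudinal, 2 welds).
R_nwt = 0.6 × 620 × 4.242 × 150 × 10⁻³ = 236.7 kN (transverse, base value).
(i) R_nwl + R_nwt = 725.9 kN; (ii) 0.85 R_nwl + 1.5 R_nwt = 770.9 kN.
R_n = max = 770.9 kN [governs: (ii)]; R_n/Ω = 385.4 kN.

R_n/Ω ≈ 385 kN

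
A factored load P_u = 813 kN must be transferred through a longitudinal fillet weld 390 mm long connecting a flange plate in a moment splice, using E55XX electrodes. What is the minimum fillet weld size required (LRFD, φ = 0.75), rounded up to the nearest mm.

E55XX → F_EXX = 550 MPa.
Total weld length L = 390 mm.
Required throat t_e = P_u / (φ × 0.6 F_EXX × L) = 813 / (0.75 × 0.6 × 550 × 390 × 10⁻³) = 8.423 mm.
Required leg w = t_e / 0.707 = 11.91 mm → use 12 mm.

w = 12 mm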